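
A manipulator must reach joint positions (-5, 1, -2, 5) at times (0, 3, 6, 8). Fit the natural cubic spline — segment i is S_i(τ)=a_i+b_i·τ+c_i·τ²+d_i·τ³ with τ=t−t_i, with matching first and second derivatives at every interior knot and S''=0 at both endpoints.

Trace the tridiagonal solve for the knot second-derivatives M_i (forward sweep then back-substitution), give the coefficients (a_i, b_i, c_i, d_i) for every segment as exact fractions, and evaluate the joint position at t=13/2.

  seg 0: a=-5 b=235/74 c=0 d=-29/222
  seg 1: a=1 b=-13/37 c=-87/74 d=71/222
  seg 2: a=-2 b=91/74 c=63/37 d=-21/74
S(13/2) = -589/592

Δ: Δ0=2, Δ1=-1, Δ2=7/2
row 1: diag=12, rhs=-18; c'=1/4, d'=-3/2
row 2: denom=10−3·1/4=37/4; d'=(27−3·-3/2)/(37/4)=126/37
back: M2=126/37
back: M1=-3/2−1/4·126/37=-87/37
M: M0=0, M1=-87/37, M2=126/37, M3=0
seg 0: a=-5, c=M0/2=0, d=(M1−M0)/(6·3)=-29/222, b=Δ0−h0·(2M0+M1)/6=235/74
seg 1: a=1, c=M1/2=-87/74, d=(M2−M1)/(6·3)=71/222, b=Δ1−h1·(2M1+M2)/6=-13/37
seg 2: a=-2, c=M2/2=63/37, d=(M3−M2)/(6·2)=-21/74, b=Δ2−h2·(2M2+M3)/6=91/74
t_q=13/2 → seg 2, τ=1/2; S=-2+91/74·τ+63/37·τ²+-21/74·τ³=-589/592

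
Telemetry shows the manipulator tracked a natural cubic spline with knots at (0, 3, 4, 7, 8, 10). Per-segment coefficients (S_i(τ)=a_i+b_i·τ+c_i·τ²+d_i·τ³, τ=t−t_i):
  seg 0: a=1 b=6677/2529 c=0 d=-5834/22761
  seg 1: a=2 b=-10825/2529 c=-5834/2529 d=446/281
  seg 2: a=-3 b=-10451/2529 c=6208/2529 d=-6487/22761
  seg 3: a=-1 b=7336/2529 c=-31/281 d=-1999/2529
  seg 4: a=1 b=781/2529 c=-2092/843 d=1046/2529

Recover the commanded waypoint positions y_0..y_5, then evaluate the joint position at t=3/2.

y_0=1 y_1=2 y_2=-3 y_3=-1 y_4=1 y_5=-5
S(3/2) = 4603/1124

y_0 = S_0(0) = a_0 = 1
y_1 = S_1(0) = a_1 = 2
y_2 = S_2(0) = a_2 = -3
y_3 = S_3(0) = a_3 = -1
y_4 = S_4(0) = a_4 = 1
y_5 = S_4(2) = -5
t_q=3/2 is in segment 0 (τ=3/2); S_0(τ)=4603/1124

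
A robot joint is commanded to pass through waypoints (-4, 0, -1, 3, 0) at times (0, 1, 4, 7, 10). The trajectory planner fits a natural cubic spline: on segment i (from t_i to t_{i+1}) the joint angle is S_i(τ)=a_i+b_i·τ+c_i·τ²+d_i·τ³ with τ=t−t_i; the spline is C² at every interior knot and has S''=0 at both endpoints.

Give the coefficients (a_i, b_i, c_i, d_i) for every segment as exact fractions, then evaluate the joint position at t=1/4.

Δ: Δ0=4, Δ1=-1/3, Δ2=4/3, Δ3=-1
row 1: diag=8, rhs=-26; c'=3/8, d'=-13/4
row 2: denom=12−3·3/8=87/8; d'=(10−3·-13/4)/(87/8)=158/87
row 3: denom=12−3·8/29=324/29; d'=(-14−3·158/87)/(324/29)=-47/27
back: M3=-47/27
back: M2=158/87−8/29·-47/27=62/27
back: M1=-13/4−3/8·62/27=-37/9
M: M0=0, M1=-37/9, M2=62/27, M3=-47/27, M4=0
seg 0: a=-4, c=M0/2=0, d=(M1−M0)/(6·1)=-37/54, b=Δ0−h0·(2M0+M1)/6=253/54
seg 1: a=0, c=M1/2=-37/18, d=(M2−M1)/(6·3)=173/486, b=Δ1−h1·(2M1+M2)/6=71/27
seg 2: a=-1, c=M2/2=31/27, d=(M3−M2)/(6·3)=-109/486, b=Δ2−h2·(2M2+M3)/6=-5/54
seg 3: a=3, c=M3/2=-47/54, d=(M4−M3)/(6·3)=47/486, b=Δ3−h3·(2M3+M4)/6=20/27
t_q=1/4 → seg 0, τ=1/4; S=-4+253/54·τ+0·τ²+-37/54·τ³=-3271/1152

  seg 0: a=-4 b=253/54 c=0 d=-37/54
  seg 1: a=0 b=71/27 c=-37/18 d=173/486
  seg 2: a=-1 b=-5/54 c=31/27 d=-109/486
  seg 3: a=3 b=20/27 c=-47/54 d=47/486
S(1/4) = -3271/1152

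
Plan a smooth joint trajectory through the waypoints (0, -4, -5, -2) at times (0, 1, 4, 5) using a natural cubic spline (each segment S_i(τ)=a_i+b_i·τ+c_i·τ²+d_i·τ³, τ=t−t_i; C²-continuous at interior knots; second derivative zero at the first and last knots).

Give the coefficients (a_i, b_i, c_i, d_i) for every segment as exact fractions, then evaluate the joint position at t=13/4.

  seg 0: a=0 b=-718/165 c=0 d=58/165
  seg 1: a=-4 b=-544/165 c=58/55 d=-1/45
  seg 2: a=-5 b=401/165 c=47/55 d=-47/165
S(13/4) = -22291/3520

Δ: Δ0=-4, Δ1=-1/3, Δ2=3
row 1: diag=8, rhs=22; c'=3/8, d'=11/4
row 2: denom=8−3·3/8=55/8; d'=(20−3·11/4)/(55/8)=94/55
back: M2=94/55
back: M1=11/4−3/8·94/55=116/55
M: M0=0, M1=116/55, M2=94/55, M3=0
seg 0: a=0, c=M0/2=0, d=(M1−M0)/(6·1)=58/165, b=Δ0−h0·(2M0+M1)/6=-718/165
seg 1: a=-4, c=M1/2=58/55, d=(M2−M1)/(6·3)=-1/45, b=Δ1−h1·(2M1+M2)/6=-544/165
seg 2: a=-5, c=M2/2=47/55, d=(M3−M2)/(6·1)=-47/165, b=Δ2−h2·(2M2+M3)/6=401/165
t_q=13/4 → seg 1, τ=9/4; S=-4+-544/165·τ+58/55·τ²+-1/45·τ³=-22291/3520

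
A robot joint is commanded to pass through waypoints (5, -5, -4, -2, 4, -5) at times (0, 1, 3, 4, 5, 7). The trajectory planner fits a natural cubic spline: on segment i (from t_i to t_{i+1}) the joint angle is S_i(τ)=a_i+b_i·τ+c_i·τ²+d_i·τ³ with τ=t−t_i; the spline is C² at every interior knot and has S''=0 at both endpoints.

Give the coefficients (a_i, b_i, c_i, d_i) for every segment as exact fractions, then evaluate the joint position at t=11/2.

  seg 0: a=5 b=-599/50 c=0 d=99/50
  seg 1: a=-5 b=-151/25 c=297/50 d=-267/200
  seg 2: a=-4 b=17/10 c=-207/100 d=237/100
  seg 3: a=-2 b=467/100 c=126/25 d=-371/100
  seg 4: a=4 b=181/50 c=-609/100 d=203/200
S(11/2) = 7063/1600

Δ: Δ0=-10, Δ1=1/2, Δ2=2, Δ3=6, Δ4=-9/2
row 1: diag=6, rhs=63; c'=1/3, d'=21/2
row 2: denom=6−2·1/3=16/3; d'=(9−2·21/2)/(16/3)=-9/4
row 3: denom=4−1·3/16=61/16; d'=(24−1·-9/4)/(61/16)=420/61
row 4: denom=6−1·16/61=350/61; d'=(-63−1·420/61)/(350/61)=-609/50
back: M4=-609/50
back: M3=420/61−16/61·-609/50=252/25
back: M2=-9/4−3/16·252/25=-207/50
back: M1=21/2−1/3·-207/50=297/25
M: M0=0, M1=297/25, M2=-207/50, M3=252/25, M4=-609/50, M5=0
seg 0: a=5, c=M0/2=0, d=(M1−M0)/(6·1)=99/50, b=Δ0−h0·(2M0+M1)/6=-599/50
seg 1: a=-5, c=M1/2=297/50, d=(M2−M1)/(6·2)=-267/200, b=Δ1−h1·(2M1+M2)/6=-151/25
seg 2: a=-4, c=M2/2=-207/100, d=(M3−M2)/(6·1)=237/100, b=Δ2−h2·(2M2+M3)/6=17/10
seg 3: a=-2, c=M3/2=126/25, d=(M4−M3)/(6·1)=-371/100, b=Δ3−h3·(2M3+M4)/6=467/100
seg 4: a=4, c=M4/2=-609/100, d=(M5−M4)/(6·2)=203/200, b=Δ4−h4·(2M4+M5)/6=181/50
t_q=11/2 → seg 4, τ=1/2; S=4+181/50·τ+-609/100·τ²+203/200·τ³=7063/1600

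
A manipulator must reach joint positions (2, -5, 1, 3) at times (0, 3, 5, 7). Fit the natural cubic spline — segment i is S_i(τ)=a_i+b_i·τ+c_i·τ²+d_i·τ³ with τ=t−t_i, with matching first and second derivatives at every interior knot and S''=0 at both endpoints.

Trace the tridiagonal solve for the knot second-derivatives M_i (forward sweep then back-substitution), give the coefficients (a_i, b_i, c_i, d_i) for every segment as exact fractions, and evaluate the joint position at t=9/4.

  seg 0: a=2 b=-238/57 c=0 d=35/171
  seg 1: a=-5 b=77/57 c=35/19 d=-29/57
  seg 2: a=1 b=149/57 c=-23/19 d=23/114
S(9/4) = -6157/1216

Δ: Δ0=-7/3, Δ1=3, Δ2=1
row 1: diag=10, rhs=32; c'=1/5, d'=16/5
row 2: denom=8−2·1/5=38/5; d'=(-12−2·16/5)/(38/5)=-46/19
back: M2=-46/19
back: M1=16/5−1/5·-46/19=70/19
M: M0=0, M1=70/19, M2=-46/19, M3=0
seg 0: a=2, c=M0/2=0, d=(M1−M0)/(6·3)=35/171, b=Δ0−h0·(2M0+M1)/6=-238/57
seg 1: a=-5, c=M1/2=35/19, d=(M2−M1)/(6·2)=-29/57, b=Δ1−h1·(2M1+M2)/6=77/57
seg 2: a=1, c=M2/2=-23/19, d=(M3−M2)/(6·2)=23/114, b=Δ2−h2·(2M2+M3)/6=149/57
t_q=9/4 → seg 0, τ=9/4; S=2+-238/57·τ+0·τ²+35/171·τ³=-6157/1216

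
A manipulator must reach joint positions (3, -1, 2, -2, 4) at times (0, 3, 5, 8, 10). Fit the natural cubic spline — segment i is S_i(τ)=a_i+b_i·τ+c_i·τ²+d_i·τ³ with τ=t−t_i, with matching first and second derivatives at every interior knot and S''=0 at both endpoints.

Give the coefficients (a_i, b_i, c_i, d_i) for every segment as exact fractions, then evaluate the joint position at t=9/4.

  seg 0: a=3 b=-4363/1740 c=0 d=227/1740
  seg 1: a=-1 b=883/870 c=681/580 d=-1621/3480
  seg 2: a=2 b=53/435 c=-47/29 d=494/1305
  seg 3: a=-2 b=269/435 c=259/145 d=-259/870
S(9/4) = -42903/37120

Δ: Δ0=-4/3, Δ1=3/2, Δ2=-4/3, Δ3=3
row 1: diag=10, rhs=17; c'=1/5, d'=17/10
row 2: denom=10−2·1/5=48/5; d'=(-17−2·17/10)/(48/5)=-17/8
row 3: denom=10−3·5/16=145/16; d'=(26−3·-17/8)/(145/16)=518/145
back: M3=518/145
back: M2=-17/8−5/16·518/145=-94/29
back: M1=17/10−1/5·-94/29=681/290
M: M0=0, M1=681/290, M2=-94/29, M3=518/145, M4=0
seg 0: a=3, c=M0/2=0, d=(M1−M0)/(6·3)=227/1740, b=Δ0−h0·(2M0+M1)/6=-4363/1740
seg 1: a=-1, c=M1/2=681/580, d=(M2−M1)/(6·2)=-1621/3480, b=Δ1−h1·(2M1+M2)/6=883/870
seg 2: a=2, c=M2/2=-47/29, d=(M3−M2)/(6·3)=494/1305, b=Δ2−h2·(2M2+M3)/6=53/435
seg 3: a=-2, c=M3/2=259/145, d=(M4−M3)/(6·2)=-259/870, b=Δ3−h3·(2M3+M4)/6=269/435
t_q=9/4 → seg 0, τ=9/4; S=3+-4363/1740·τ+0·τ²+227/1740·τ³=-42903/37120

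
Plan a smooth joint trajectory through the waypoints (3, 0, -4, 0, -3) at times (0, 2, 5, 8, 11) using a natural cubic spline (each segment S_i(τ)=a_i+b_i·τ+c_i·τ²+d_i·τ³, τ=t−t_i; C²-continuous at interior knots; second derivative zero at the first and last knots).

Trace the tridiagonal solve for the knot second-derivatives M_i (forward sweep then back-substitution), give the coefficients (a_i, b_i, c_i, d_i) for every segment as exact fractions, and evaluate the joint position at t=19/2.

Δ: Δ0=-3/2, Δ1=-4/3, Δ2=4/3, Δ3=-1
row 1: diag=10, rhs=1; c'=3/10, d'=1/10
row 2: denom=12−3·3/10=111/10; d'=(16−3·1/10)/(111/10)=157/111
row 3: denom=12−3·10/37=414/37; d'=(-14−3·157/111)/(414/37)=-75/46
back: M3=-75/46
back: M2=157/111−10/37·-75/46=128/69
back: M1=1/10−3/10·128/69=-21/46
M: M0=0, M1=-21/46, M2=128/69, M3=-75/46, M4=0
seg 0: a=3, c=M0/2=0, d=(M1−M0)/(6·2)=-7/184, b=Δ0−h0·(2M0+M1)/6=-31/23
seg 1: a=0, c=M1/2=-21/92, d=(M2−M1)/(6·3)=319/2484, b=Δ1−h1·(2M1+M2)/6=-83/46
seg 2: a=-4, c=M2/2=64/69, d=(M3−M2)/(6·3)=-481/2484, b=Δ2−h2·(2M2+M3)/6=27/92
seg 3: a=0, c=M3/2=-75/92, d=(M4−M3)/(6·3)=25/276, b=Δ3−h3·(2M3+M4)/6=29/46
t_q=19/2 → seg 3, τ=3/2; S=0+29/46·τ+-75/92·τ²+25/276·τ³=-429/736

  seg 0: a=3 b=-31/23 c=0 d=-7/184
  seg 1: a=0 b=-83/46 c=-21/92 d=319/2484
  seg 2: a=-4 b=27/92 c=64/69 d=-481/2484
  seg 3: a=0 b=29/46 c=-75/92 d=25/276
S(19/2) = -429/736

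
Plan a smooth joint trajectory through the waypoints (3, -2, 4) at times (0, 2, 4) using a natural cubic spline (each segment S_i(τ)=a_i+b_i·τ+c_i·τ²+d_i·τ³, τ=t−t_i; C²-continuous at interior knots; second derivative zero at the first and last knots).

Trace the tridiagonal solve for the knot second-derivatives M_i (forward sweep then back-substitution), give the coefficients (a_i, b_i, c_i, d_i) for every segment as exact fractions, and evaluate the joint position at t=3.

Δ: Δ0=-5/2, Δ1=3
row 1: diag=8, rhs=33; c'=1/4, d'=33/8
back: M1=33/8
M: M0=0, M1=33/8, M2=0
seg 0: a=3, c=M0/2=0, d=(M1−M0)/(6·2)=11/32, b=Δ0−h0·(2M0+M1)/6=-31/8
seg 1: a=-2, c=M1/2=33/16, d=(M2−M1)/(6·2)=-11/32, b=Δ1−h1·(2M1+M2)/6=1/4
t_q=3 → seg 1, τ=1; S=-2+1/4·τ+33/16·τ²+-11/32·τ³=-1/32

  seg 0: a=3 b=-31/8 c=0 d=11/32
  seg 1: a=-2 b=1/4 c=33/16 d=-11/32
S(3) = -1/32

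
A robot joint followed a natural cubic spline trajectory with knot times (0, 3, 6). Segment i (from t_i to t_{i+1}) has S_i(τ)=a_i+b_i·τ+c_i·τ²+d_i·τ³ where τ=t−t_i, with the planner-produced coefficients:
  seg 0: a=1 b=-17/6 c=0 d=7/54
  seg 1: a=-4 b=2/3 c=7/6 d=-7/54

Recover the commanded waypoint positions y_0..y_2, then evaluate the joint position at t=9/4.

y_0=1 y_1=-4 y_2=5
S(9/4) = -499/128

y_0 = S_0(0) = a_0 = 1
y_1 = S_1(0) = a_1 = -4
y_2 = S_1(3) = 5
t_q=9/4 is in segment 0 (τ=9/4); S_0(τ)=-499/128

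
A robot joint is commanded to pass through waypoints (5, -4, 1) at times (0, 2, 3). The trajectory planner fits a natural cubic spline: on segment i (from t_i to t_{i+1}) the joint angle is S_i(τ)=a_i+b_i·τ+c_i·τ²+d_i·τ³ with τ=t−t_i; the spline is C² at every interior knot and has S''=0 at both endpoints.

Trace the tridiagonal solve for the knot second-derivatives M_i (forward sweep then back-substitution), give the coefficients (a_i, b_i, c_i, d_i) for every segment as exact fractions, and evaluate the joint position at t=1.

Δ: Δ0=-9/2, Δ1=5
row 1: diag=6, rhs=57; c'=1/6, d'=19/2
back: M1=19/2
M: M0=0, M1=19/2, M2=0
seg 0: a=5, c=M0/2=0, d=(M1−M0)/(6·2)=19/24, b=Δ0−h0·(2M0+M1)/6=-23/3
seg 1: a=-4, c=M1/2=19/4, d=(M2−M1)/(6·1)=-19/12, b=Δ1−h1·(2M1+M2)/6=11/6
t_q=1 → seg 0, τ=1; S=5+-23/3·τ+0·τ²+19/24·τ³=-15/8

  seg 0: a=5 b=-23/3 c=0 d=19/24
  seg 1: a=-4 b=11/6 c=19/4 d=-19/12
S(1) = -15/8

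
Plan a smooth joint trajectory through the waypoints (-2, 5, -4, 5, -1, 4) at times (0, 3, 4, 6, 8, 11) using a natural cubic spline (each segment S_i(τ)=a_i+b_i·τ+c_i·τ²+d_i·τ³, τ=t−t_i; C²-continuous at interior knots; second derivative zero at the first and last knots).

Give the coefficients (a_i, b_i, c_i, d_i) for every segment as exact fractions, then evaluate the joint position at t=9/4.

Δ: Δ0=7/3, Δ1=-9, Δ2=9/2, Δ3=-3, Δ4=5/3
row 1: diag=8, rhs=-68; c'=1/8, d'=-17/2
row 2: denom=6−1·1/8=47/8; d'=(81−1·-17/2)/(47/8)=716/47
row 3: denom=8−2·16/47=344/47; d'=(-45−2·716/47)/(344/47)=-3547/344
row 4: denom=10−2·47/172=813/86; d'=(28−2·-3547/344)/(813/86)=8363/1626
back: M4=8363/1626
back: M3=-3547/344−47/172·8363/1626=-19051/1626
back: M2=716/47−16/47·-19051/1626=15628/813
back: M1=-17/2−1/8·15628/813=-8864/813
M: M0=0, M1=-8864/813, M2=15628/813, M3=-19051/1626, M4=8363/1626, M5=0
seg 0: a=-2, c=M0/2=0, d=(M1−M0)/(6·3)=-4432/7317, b=Δ0−h0·(2M0+M1)/6=6329/813
seg 1: a=5, c=M1/2=-4432/813, d=(M2−M1)/(6·1)=4082/813, b=Δ1−h1·(2M1+M2)/6=-6967/813
seg 2: a=-4, c=M2/2=7814/813, d=(M3−M2)/(6·2)=-16769/6504, b=Δ2−h2·(2M2+M3)/6=-1195/271
seg 3: a=5, c=M3/2=-19051/3252, d=(M4−M3)/(6·2)=1523/1084, b=Δ3−h3·(2M3+M4)/6=5035/1626
seg 4: a=-1, c=M4/2=8363/3252, d=(M5−M4)/(6·3)=-8363/29268, b=Δ4−h4·(2M4+M5)/6=-5653/1626
t_q=9/4 → seg 0, τ=9/4; S=-2+6329/813·τ+0·τ²+-4432/7317·τ³=2335/271

  seg 0: a=-2 b=6329/813 c=0 d=-4432/7317
  seg 1: a=5 b=-6967/813 c=-4432/813 d=4082/813
  seg 2: a=-4 b=-1195/271 c=7814/813 d=-16769/6504
  seg 3: a=5 b=5035/1626 c=-19051/3252 d=1523/1084
  seg 4: a=-1 b=-5653/1626 c=8363/3252 d=-8363/29268
S(9/4) = 2335/271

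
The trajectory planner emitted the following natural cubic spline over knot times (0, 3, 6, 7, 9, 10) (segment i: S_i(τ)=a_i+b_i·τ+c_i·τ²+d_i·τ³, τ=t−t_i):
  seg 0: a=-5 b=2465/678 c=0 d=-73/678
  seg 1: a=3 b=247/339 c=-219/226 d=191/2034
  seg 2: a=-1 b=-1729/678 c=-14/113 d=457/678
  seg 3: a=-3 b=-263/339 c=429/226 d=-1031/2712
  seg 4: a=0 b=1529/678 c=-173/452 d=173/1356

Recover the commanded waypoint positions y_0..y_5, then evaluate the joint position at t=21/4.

y_0 = S_0(0) = a_0 = -5
y_1 = S_1(0) = a_1 = 3
y_2 = S_2(0) = a_2 = -1
y_3 = S_3(0) = a_3 = -3
y_4 = S_4(0) = a_4 = 0
y_5 = S_4(1) = 2
t_q=21/4 is in segment 1 (τ=9/4); S_1(τ)=11619/14464

y_0=-5 y_1=3 y_2=-1 y_3=-3 y_4=0 y_5=2
S(21/4) = 11619/14464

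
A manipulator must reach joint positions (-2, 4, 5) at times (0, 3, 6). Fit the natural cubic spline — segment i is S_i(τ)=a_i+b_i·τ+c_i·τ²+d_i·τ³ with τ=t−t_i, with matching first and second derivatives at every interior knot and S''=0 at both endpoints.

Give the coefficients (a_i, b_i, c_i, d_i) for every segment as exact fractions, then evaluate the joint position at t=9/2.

  seg 0: a=-2 b=29/12 c=0 d=-5/108
  seg 1: a=4 b=7/6 c=-5/12 d=5/108
S(9/2) = 159/32

Δ: Δ0=2, Δ1=1/3
row 1: diag=12, rhs=-10; c'=1/4, d'=-5/6
back: M1=-5/6
M: M0=0, M1=-5/6, M2=0
seg 0: a=-2, c=M0/2=0, d=(M1−M0)/(6·3)=-5/108, b=Δ0−h0·(2M0+M1)/6=29/12
seg 1: a=4, c=M1/2=-5/12, d=(M2−M1)/(6·3)=5/108, b=Δ1−h1·(2M1+M2)/6=7/6
t_q=9/2 → seg 1, τ=3/2; S=4+7/6·τ+-5/12·τ²+5/108·τ³=159/32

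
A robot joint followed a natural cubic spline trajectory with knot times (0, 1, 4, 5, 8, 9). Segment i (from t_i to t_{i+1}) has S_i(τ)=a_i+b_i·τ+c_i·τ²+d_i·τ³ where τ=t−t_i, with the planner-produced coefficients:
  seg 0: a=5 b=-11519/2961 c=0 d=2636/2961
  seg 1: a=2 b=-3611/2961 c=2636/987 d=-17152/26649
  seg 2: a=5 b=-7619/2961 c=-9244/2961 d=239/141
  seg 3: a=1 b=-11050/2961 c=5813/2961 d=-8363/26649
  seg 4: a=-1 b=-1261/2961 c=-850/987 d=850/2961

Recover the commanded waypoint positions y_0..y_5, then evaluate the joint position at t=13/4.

y_0=5 y_1=2 y_2=5 y_3=1 y_4=-1 y_5=-2
S(13/4) = 3583/658

y_0 = S_0(0) = a_0 = 5
y_1 = S_1(0) = a_1 = 2
y_2 = S_2(0) = a_2 = 5
y_3 = S_3(0) = a_3 = 1
y_4 = S_4(0) = a_4 = -1
y_5 = S_4(1) = -2
t_q=13/4 is in segment 1 (τ=9/4); S_1(τ)=3583/658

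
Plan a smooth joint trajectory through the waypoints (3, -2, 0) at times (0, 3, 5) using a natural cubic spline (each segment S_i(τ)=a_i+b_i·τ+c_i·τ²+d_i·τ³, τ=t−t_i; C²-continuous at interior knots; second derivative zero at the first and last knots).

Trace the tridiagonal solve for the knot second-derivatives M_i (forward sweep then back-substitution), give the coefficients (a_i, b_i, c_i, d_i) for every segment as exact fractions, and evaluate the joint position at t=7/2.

Δ: Δ0=-5/3, Δ1=1
row 1: diag=10, rhs=16; c'=1/5, d'=8/5
back: M1=8/5
M: M0=0, M1=8/5, M2=0
seg 0: a=3, c=M0/2=0, d=(M1−M0)/(6·3)=4/45, b=Δ0−h0·(2M0+M1)/6=-37/15
seg 1: a=-2, c=M1/2=4/5, d=(M2−M1)/(6·2)=-2/15, b=Δ1−h1·(2M1+M2)/6=-1/15
t_q=7/2 → seg 1, τ=1/2; S=-2+-1/15·τ+4/5·τ²+-2/15·τ³=-37/20

  seg 0: a=3 b=-37/15 c=0 d=4/45
  seg 1: a=-2 b=-1/15 c=4/5 d=-2/15
S(7/2) = -37/20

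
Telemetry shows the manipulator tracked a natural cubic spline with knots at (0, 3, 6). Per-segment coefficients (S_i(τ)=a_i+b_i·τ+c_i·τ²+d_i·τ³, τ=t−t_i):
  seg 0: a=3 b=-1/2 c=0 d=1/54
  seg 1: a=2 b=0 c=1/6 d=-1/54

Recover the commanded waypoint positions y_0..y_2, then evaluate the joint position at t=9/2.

y_0 = S_0(0) = a_0 = 3
y_1 = S_1(0) = a_1 = 2
y_2 = S_1(3) = 3
t_q=9/2 is in segment 1 (τ=3/2); S_1(τ)=37/16

y_0=3 y_1=2 y_2=3
S(9/2) = 37/16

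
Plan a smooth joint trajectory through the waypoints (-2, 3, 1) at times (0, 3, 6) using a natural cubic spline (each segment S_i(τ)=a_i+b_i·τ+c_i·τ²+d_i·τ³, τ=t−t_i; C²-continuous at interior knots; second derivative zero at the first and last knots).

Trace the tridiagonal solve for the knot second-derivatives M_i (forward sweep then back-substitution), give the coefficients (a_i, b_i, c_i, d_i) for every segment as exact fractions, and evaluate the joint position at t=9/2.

  seg 0: a=-2 b=9/4 c=0 d=-7/108
  seg 1: a=3 b=1/2 c=-7/12 d=7/108
S(9/2) = 85/32

Δ: Δ0=5/3, Δ1=-2/3
row 1: diag=12, rhs=-14; c'=1/4, d'=-7/6
back: M1=-7/6
M: M0=0, M1=-7/6, M2=0
seg 0: a=-2, c=M0/2=0, d=(M1−M0)/(6·3)=-7/108, b=Δ0−h0·(2M0+M1)/6=9/4
seg 1: a=3, c=M1/2=-7/12, d=(M2−M1)/(6·3)=7/108, b=Δ1−h1·(2M1+M2)/6=1/2
t_q=9/2 → seg 1, τ=3/2; S=3+1/2·τ+-7/12·τ²+7/108·τ³=85/32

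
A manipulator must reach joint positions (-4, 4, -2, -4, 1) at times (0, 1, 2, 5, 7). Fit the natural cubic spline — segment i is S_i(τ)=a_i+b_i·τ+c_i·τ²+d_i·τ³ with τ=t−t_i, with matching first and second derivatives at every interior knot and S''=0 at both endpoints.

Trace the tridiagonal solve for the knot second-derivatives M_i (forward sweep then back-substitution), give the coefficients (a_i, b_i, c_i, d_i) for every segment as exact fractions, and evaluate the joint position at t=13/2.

Δ: Δ0=8, Δ1=-6, Δ2=-2/3, Δ3=5/2
row 1: diag=4, rhs=-84; c'=1/4, d'=-21
row 2: denom=8−1·1/4=31/4; d'=(32−1·-21)/(31/4)=212/31
row 3: denom=10−3·12/31=274/31; d'=(19−3·212/31)/(274/31)=-47/274
back: M3=-47/274
back: M2=212/31−12/31·-47/274=946/137
back: M1=-21−1/4·946/137=-6227/274
M: M0=0, M1=-6227/274, M2=946/137, M3=-47/274, M4=0
seg 0: a=-4, c=M0/2=0, d=(M1−M0)/(6·1)=-6227/1644, b=Δ0−h0·(2M0+M1)/6=19379/1644
seg 1: a=4, c=M1/2=-6227/548, d=(M2−M1)/(6·1)=8119/1644, b=Δ1−h1·(2M1+M2)/6=349/822
seg 2: a=-2, c=M2/2=473/137, d=(M3−M2)/(6·3)=-1939/4932, b=Δ2−h2·(2M2+M3)/6=-12307/1644
seg 3: a=-4, c=M3/2=-47/548, d=(M4−M3)/(6·2)=47/3288, b=Δ3−h3·(2M3+M4)/6=2149/822
t_q=13/2 → seg 3, τ=3/2; S=-4+2149/822·τ+-47/548·τ²+47/3288·τ³=-1957/8768

  seg 0: a=-4 b=19379/1644 c=0 d=-6227/1644
  seg 1: a=4 b=349/822 c=-6227/548 d=8119/1644
  seg 2: a=-2 b=-12307/1644 c=473/137 d=-1939/4932
  seg 3: a=-4 b=2149/822 c=-47/548 d=47/3288
S(13/2) = -1957/8768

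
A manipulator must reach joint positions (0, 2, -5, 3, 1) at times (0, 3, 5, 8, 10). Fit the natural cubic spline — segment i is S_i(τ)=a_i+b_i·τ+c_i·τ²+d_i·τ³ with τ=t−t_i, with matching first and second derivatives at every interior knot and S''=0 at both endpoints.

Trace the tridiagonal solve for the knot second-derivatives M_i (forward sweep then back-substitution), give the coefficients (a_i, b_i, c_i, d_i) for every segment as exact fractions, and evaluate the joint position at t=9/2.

  seg 0: a=0 b=4307/1740 c=0 d=-1049/5220
  seg 1: a=2 b=-2567/870 c=-1049/580 d=2669/3480
  seg 2: a=-5 b=-427/435 c=81/29 d=-686/1305
  seg 3: a=3 b=689/435 c=-281/145 d=281/870
S(9/2) = -7251/1856

Δ: Δ0=2/3, Δ1=-7/2, Δ2=8/3, Δ3=-1
row 1: diag=10, rhs=-25; c'=1/5, d'=-5/2
row 2: denom=10−2·1/5=48/5; d'=(37−2·-5/2)/(48/5)=35/8
row 3: denom=10−3·5/16=145/16; d'=(-22−3·35/8)/(145/16)=-562/145
back: M3=-562/145
back: M2=35/8−5/16·-562/145=162/29
back: M1=-5/2−1/5·162/29=-1049/290
M: M0=0, M1=-1049/290, M2=162/29, M3=-562/145, M4=0
seg 0: a=0, c=M0/2=0, d=(M1−M0)/(6·3)=-1049/5220, b=Δ0−h0·(2M0+M1)/6=4307/1740
seg 1: a=2, c=M1/2=-1049/580, d=(M2−M1)/(6·2)=2669/3480, b=Δ1−h1·(2M1+M2)/6=-2567/870
seg 2: a=-5, c=M2/2=81/29, d=(M3−M2)/(6·3)=-686/1305, b=Δ2−h2·(2M2+M3)/6=-427/435
seg 3: a=3, c=M3/2=-281/145, d=(M4−M3)/(6·2)=281/870, b=Δ3−h3·(2M3+M4)/6=689/435
t_q=9/2 → seg 1, τ=3/2; S=2+-2567/870·τ+-1049/580·τ²+2669/3480·τ³=-7251/1856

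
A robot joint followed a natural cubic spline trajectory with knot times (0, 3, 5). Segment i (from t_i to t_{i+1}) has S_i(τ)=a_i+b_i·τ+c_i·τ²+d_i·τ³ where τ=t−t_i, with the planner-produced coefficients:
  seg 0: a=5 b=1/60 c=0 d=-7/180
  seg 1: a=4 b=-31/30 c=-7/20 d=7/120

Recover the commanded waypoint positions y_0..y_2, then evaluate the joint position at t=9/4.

y_0 = S_0(0) = a_0 = 5
y_1 = S_1(0) = a_1 = 4
y_2 = S_1(2) = 1
t_q=9/4 is in segment 0 (τ=9/4); S_0(τ)=5881/1280

y_0=5 y_1=4 y_2=1
S(9/4) = 5881/1280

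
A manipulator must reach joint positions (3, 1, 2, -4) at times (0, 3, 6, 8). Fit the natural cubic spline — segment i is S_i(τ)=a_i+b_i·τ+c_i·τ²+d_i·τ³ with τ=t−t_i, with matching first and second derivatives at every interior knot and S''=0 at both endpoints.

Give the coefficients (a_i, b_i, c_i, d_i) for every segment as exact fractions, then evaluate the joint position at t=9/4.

Δ: Δ0=-2/3, Δ1=1/3, Δ2=-3
row 1: diag=12, rhs=6; c'=1/4, d'=1/2
row 2: denom=10−3·1/4=37/4; d'=(-20−3·1/2)/(37/4)=-86/37
back: M2=-86/37
back: M1=1/2−1/4·-86/37=40/37
M: M0=0, M1=40/37, M2=-86/37, M3=0
seg 0: a=3, c=M0/2=0, d=(M1−M0)/(6·3)=20/333, b=Δ0−h0·(2M0+M1)/6=-134/111
seg 1: a=1, c=M1/2=20/37, d=(M2−M1)/(6·3)=-7/37, b=Δ1−h1·(2M1+M2)/6=46/111
seg 2: a=2, c=M2/2=-43/37, d=(M3−M2)/(6·2)=43/222, b=Δ2−h2·(2M2+M3)/6=-161/111
t_q=9/4 → seg 0, τ=9/4; S=3+-134/111·τ+0·τ²+20/333·τ³=573/592

  seg 0: a=3 b=-134/111 c=0 d=20/333
  seg 1: a=1 b=46/111 c=20/37 d=-7/37
  seg 2: a=2 b=-161/111 c=-43/37 d=43/222
S(9/4) = 573/592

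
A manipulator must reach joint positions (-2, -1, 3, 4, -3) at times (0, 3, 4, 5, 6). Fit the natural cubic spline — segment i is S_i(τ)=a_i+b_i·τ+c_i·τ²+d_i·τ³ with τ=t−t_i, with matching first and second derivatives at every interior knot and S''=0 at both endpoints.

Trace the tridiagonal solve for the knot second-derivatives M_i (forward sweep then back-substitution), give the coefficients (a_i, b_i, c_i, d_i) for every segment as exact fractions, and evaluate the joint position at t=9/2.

Δ: Δ0=1/3, Δ1=4, Δ2=1, Δ3=-7
row 1: diag=8, rhs=22; c'=1/8, d'=11/4
row 2: denom=4−1·1/8=31/8; d'=(-18−1·11/4)/(31/8)=-166/31
row 3: denom=4−1·8/31=116/31; d'=(-48−1·-166/31)/(116/31)=-661/58
back: M3=-661/58
back: M2=-166/31−8/31·-661/58=-70/29
back: M1=11/4−1/8·-70/29=177/58
M: M0=0, M1=177/58, M2=-70/29, M3=-661/58, M4=0
seg 0: a=-2, c=M0/2=0, d=(M1−M0)/(6·3)=59/348, b=Δ0−h0·(2M0+M1)/6=-415/348
seg 1: a=-1, c=M1/2=177/116, d=(M2−M1)/(6·1)=-317/348, b=Δ1−h1·(2M1+M2)/6=589/174
seg 2: a=3, c=M2/2=-35/29, d=(M3−M2)/(6·1)=-521/348, b=Δ2−h2·(2M2+M3)/6=1289/348
seg 3: a=4, c=M3/2=-661/116, d=(M4−M3)/(6·1)=661/348, b=Δ3−h3·(2M3+M4)/6=-557/174
t_q=9/2 → seg 2, τ=1/2; S=3+1289/348·τ+-35/29·τ²+-521/348·τ³=4049/928

  seg 0: a=-2 b=-415/348 c=0 d=59/348
  seg 1: a=-1 b=589/174 c=177/116 d=-317/348
  seg 2: a=3 b=1289/348 c=-35/29 d=-521/348
  seg 3: a=4 b=-557/174 c=-661/116 d=661/348
S(9/2) = 4049/928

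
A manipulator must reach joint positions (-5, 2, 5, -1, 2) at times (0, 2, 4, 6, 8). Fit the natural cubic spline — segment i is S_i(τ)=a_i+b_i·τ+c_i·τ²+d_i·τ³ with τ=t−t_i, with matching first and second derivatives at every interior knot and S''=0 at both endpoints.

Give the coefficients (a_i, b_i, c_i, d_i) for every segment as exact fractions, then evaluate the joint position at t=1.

  seg 0: a=-5 b=407/112 c=0 d=-15/448
  seg 1: a=2 b=181/56 c=-45/224 d=-149/448
  seg 2: a=5 b=-25/16 c=-123/56 d=331/448
  seg 3: a=-1 b=-83/56 c=501/224 d=-167/448
S(1) = -627/448

Δ: Δ0=7/2, Δ1=3/2, Δ2=-3, Δ3=3/2
row 1: diag=8, rhs=-12; c'=1/4, d'=-3/2
row 2: denom=8−2·1/4=15/2; d'=(-27−2·-3/2)/(15/2)=-16/5
row 3: denom=8−2·4/15=112/15; d'=(27−2·-16/5)/(112/15)=501/112
back: M3=501/112
back: M2=-16/5−4/15·501/112=-123/28
back: M1=-3/2−1/4·-123/28=-45/112
M: M0=0, M1=-45/112, M2=-123/28, M3=501/112, M4=0
seg 0: a=-5, c=M0/2=0, d=(M1−M0)/(6·2)=-15/448, b=Δ0−h0·(2M0+M1)/6=407/112
seg 1: a=2, c=M1/2=-45/224, d=(M2−M1)/(6·2)=-149/448, b=Δ1−h1·(2M1+M2)/6=181/56
seg 2: a=5, c=M2/2=-123/56, d=(M3−M2)/(6·2)=331/448, b=Δ2−h2·(2M2+M3)/6=-25/16
seg 3: a=-1, c=M3/2=501/224, d=(M4−M3)/(6·2)=-167/448, b=Δ3−h3·(2M3+M4)/6=-83/56
t_q=1 → seg 0, τ=1; S=-5+407/112·τ+0·τ²+-15/448·τ³=-627/448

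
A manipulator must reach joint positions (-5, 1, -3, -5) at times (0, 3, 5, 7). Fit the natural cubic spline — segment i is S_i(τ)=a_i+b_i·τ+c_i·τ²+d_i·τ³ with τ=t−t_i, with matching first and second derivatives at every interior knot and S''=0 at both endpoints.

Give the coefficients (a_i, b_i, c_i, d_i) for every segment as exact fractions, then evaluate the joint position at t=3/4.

  seg 0: a=-5 b=127/38 c=0 d=-17/114
  seg 1: a=1 b=-13/19 c=-51/38 d=13/38
  seg 2: a=-3 b=-37/19 c=27/38 d=-9/76
S(3/4) = -6217/2432

Δ: Δ0=2, Δ1=-2, Δ2=-1
row 1: diag=10, rhs=-24; c'=1/5, d'=-12/5
row 2: denom=8−2·1/5=38/5; d'=(6−2·-12/5)/(38/5)=27/19
back: M2=27/19
back: M1=-12/5−1/5·27/19=-51/19
M: M0=0, M1=-51/19, M2=27/19, M3=0
seg 0: a=-5, c=M0/2=0, d=(M1−M0)/(6·3)=-17/114, b=Δ0−h0·(2M0+M1)/6=127/38
seg 1: a=1, c=M1/2=-51/38, d=(M2−M1)/(6·2)=13/38, b=Δ1−h1·(2M1+M2)/6=-13/19
seg 2: a=-3, c=M2/2=27/38, d=(M3−M2)/(6·2)=-9/76, b=Δ2−h2·(2M2+M3)/6=-37/19
t_q=3/4 → seg 0, τ=3/4; S=-5+127/38·τ+0·τ²+-17/114·τ³=-6217/2432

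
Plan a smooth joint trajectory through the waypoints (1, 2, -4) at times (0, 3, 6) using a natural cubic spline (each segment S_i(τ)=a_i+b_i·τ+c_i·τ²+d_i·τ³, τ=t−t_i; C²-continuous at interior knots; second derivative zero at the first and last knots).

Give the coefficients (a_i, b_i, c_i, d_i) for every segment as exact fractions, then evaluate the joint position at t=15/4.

Δ: Δ0=1/3, Δ1=-2
row 1: diag=12, rhs=-14; c'=1/4, d'=-7/6
back: M1=-7/6
M: M0=0, M1=-7/6, M2=0
seg 0: a=1, c=M0/2=0, d=(M1−M0)/(6·3)=-7/108, b=Δ0−h0·(2M0+M1)/6=11/12
seg 1: a=2, c=M1/2=-7/12, d=(M2−M1)/(6·3)=7/108, b=Δ1−h1·(2M1+M2)/6=-5/6
t_q=15/4 → seg 1, τ=3/4; S=2+-5/6·τ+-7/12·τ²+7/108·τ³=275/256

  seg 0: a=1 b=11/12 c=0 d=-7/108
  seg 1: a=2 b=-5/6 c=-7/12 d=7/108
S(15/4) = 275/256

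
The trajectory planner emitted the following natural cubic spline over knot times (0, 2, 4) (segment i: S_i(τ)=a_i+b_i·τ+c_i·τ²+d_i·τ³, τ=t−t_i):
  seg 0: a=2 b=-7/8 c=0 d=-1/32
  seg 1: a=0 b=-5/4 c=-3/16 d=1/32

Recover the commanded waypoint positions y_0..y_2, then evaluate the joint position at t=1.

y_0 = S_0(0) = a_0 = 2
y_1 = S_1(0) = a_1 = 0
y_2 = S_1(2) = -3
t_q=1 is in segment 0 (τ=1); S_0(τ)=35/32

y_0=2 y_1=0 y_2=-3
S(1) = 35/32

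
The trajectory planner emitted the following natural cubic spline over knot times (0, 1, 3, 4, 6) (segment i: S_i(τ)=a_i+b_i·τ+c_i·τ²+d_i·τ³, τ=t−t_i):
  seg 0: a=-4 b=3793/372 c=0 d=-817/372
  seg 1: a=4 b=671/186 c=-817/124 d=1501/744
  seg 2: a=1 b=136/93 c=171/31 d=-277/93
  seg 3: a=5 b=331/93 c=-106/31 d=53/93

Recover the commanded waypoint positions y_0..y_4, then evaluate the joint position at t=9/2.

y_0=-4 y_1=4 y_2=1 y_3=5 y_4=3
S(9/2) = 1487/248

y_0 = S_0(0) = a_0 = -4
y_1 = S_1(0) = a_1 = 4
y_2 = S_2(0) = a_2 = 1
y_3 = S_3(0) = a_3 = 5
y_4 = S_3(2) = 3
t_q=9/2 is in segment 3 (τ=1/2); S_3(τ)=1487/248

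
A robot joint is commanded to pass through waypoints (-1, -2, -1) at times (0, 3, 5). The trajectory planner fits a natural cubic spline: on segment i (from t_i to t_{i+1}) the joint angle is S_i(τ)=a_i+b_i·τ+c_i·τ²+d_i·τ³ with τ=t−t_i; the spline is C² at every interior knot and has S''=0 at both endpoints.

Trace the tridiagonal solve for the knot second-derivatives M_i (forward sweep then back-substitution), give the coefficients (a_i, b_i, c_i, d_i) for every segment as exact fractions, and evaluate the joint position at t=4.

Δ: Δ0=-1/3, Δ1=1/2
row 1: diag=10, rhs=5; c'=1/5, d'=1/2
back: M1=1/2
M: M0=0, M1=1/2, M2=0
seg 0: a=-1, c=M0/2=0, d=(M1−M0)/(6·3)=1/36, b=Δ0−h0·(2M0+M1)/6=-7/12
seg 1: a=-2, c=M1/2=1/4, d=(M2−M1)/(6·2)=-1/24, b=Δ1−h1·(2M1+M2)/6=1/6
t_q=4 → seg 1, τ=1; S=-2+1/6·τ+1/4·τ²+-1/24·τ³=-13/8

  seg 0: a=-1 b=-7/12 c=0 d=1/36
  seg 1: a=-2 b=1/6 c=1/4 d=-1/24
S(4) = -13/8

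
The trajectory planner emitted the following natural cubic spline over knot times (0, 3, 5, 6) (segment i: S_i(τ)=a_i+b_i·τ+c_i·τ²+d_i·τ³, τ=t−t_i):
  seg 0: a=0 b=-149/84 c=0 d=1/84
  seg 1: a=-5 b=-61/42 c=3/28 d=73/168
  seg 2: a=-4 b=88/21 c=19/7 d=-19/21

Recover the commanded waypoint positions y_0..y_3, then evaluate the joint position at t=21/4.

y_0=0 y_1=-5 y_2=-4 y_3=2
S(21/4) = -179/64

y_0 = S_0(0) = a_0 = 0
y_1 = S_1(0) = a_1 = -5
y_2 = S_2(0) = a_2 = -4
y_3 = S_2(1) = 2
t_q=21/4 is in segment 2 (τ=1/4); S_2(τ)=-179/64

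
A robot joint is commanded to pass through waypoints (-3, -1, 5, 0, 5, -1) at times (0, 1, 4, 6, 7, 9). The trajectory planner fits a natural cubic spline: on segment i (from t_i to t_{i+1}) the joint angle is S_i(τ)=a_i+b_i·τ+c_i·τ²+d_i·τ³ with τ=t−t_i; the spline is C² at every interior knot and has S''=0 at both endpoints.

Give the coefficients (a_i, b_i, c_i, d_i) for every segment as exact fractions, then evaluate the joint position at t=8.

Δ: Δ0=2, Δ1=2, Δ2=-5/2, Δ3=5, Δ4=-3
row 1: diag=8, rhs=0; c'=3/8, d'=0
row 2: denom=10−3·3/8=71/8; d'=(-27−3·0)/(71/8)=-216/71
row 3: denom=6−2·16/71=394/71; d'=(45−2·-216/71)/(394/71)=3627/394
row 4: denom=6−1·71/394=2293/394; d'=(-48−1·3627/394)/(2293/394)=-22539/2293
back: M4=-22539/2293
back: M3=3627/394−71/394·-22539/2293=25170/2293
back: M2=-216/71−16/71·25170/2293=-12648/2293
back: M1=0−3/8·-12648/2293=4743/2293
M: M0=0, M1=4743/2293, M2=-12648/2293, M3=25170/2293, M4=-22539/2293, M5=0
seg 0: a=-3, c=M0/2=0, d=(M1−M0)/(6·1)=1581/4586, b=Δ0−h0·(2M0+M1)/6=7591/4586
seg 1: a=-1, c=M1/2=4743/4586, d=(M2−M1)/(6·3)=-5797/13758, b=Δ1−h1·(2M1+M2)/6=6167/2293
seg 2: a=5, c=M2/2=-6324/2293, d=(M3−M2)/(6·2)=6303/4586, b=Δ2−h2·(2M2+M3)/6=-11381/4586
seg 3: a=0, c=M3/2=12585/2293, d=(M4−M3)/(6·1)=-15903/4586, b=Δ3−h3·(2M3+M4)/6=13663/4586
seg 4: a=5, c=M4/2=-22539/4586, d=(M5−M4)/(6·2)=7513/9172, b=Δ4−h4·(2M4+M5)/6=8147/2293
t_q=8 → seg 4, τ=1; S=5+8147/2293·τ+-22539/4586·τ²+7513/9172·τ³=40883/9172

  seg 0: a=-3 b=7591/4586 c=0 d=1581/4586
  seg 1: a=-1 b=6167/2293 c=4743/4586 d=-5797/13758
  seg 2: a=5 b=-11381/4586 c=-6324/2293 d=6303/4586
  seg 3: a=0 b=13663/4586 c=12585/2293 d=-15903/4586
  seg 4: a=5 b=8147/2293 c=-22539/4586 d=7513/9172
S(8) = 40883/9172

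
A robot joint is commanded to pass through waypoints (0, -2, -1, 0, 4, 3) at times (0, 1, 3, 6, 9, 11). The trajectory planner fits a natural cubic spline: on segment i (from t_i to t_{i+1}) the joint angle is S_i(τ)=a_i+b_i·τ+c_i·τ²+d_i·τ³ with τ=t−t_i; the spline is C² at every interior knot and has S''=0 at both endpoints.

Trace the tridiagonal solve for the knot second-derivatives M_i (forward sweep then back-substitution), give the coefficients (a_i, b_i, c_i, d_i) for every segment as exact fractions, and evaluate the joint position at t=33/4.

  seg 0: a=0 b=-3508/1419 c=0 d=670/1419
  seg 1: a=-2 b=-1498/1419 c=670/473 d=-3625/11352
  seg 2: a=-1 b=2209/2838 c=-945/1892 d=1993/17028
  seg 3: a=0 b=5345/5676 c=262/473 d=-267/1892
  seg 4: a=4 b=1291/2838 c=-1355/1892 d=1355/11352
S(33/4) = 401469/121088

Δ: Δ0=-2, Δ1=1/2, Δ2=1/3, Δ3=4/3, Δ4=-1/2
row 1: diag=6, rhs=15; c'=1/3, d'=5/2
row 2: denom=10−2·1/3=28/3; d'=(-1−2·5/2)/(28/3)=-9/14
row 3: denom=12−3·9/28=309/28; d'=(6−3·-9/14)/(309/28)=74/103
row 4: denom=10−3·28/103=946/103; d'=(-11−3·74/103)/(946/103)=-1355/946
back: M4=-1355/946
back: M3=74/103−28/103·-1355/946=524/473
back: M2=-9/14−9/28·524/473=-945/946
back: M1=5/2−1/3·-945/946=1340/473
M: M0=0, M1=1340/473, M2=-945/946, M3=524/473, M4=-1355/946, M5=0
seg 0: a=0, c=M0/2=0, d=(M1−M0)/(6·1)=670/1419, b=Δ0−h0·(2M0+M1)/6=-3508/1419
seg 1: a=-2, c=M1/2=670/473, d=(M2−M1)/(6·2)=-3625/11352, b=Δ1−h1·(2M1+M2)/6=-1498/1419
seg 2: a=-1, c=M2/2=-945/1892, d=(M3−M2)/(6·3)=1993/17028, b=Δ2−h2·(2M2+M3)/6=2209/2838
seg 3: a=0, c=M3/2=262/473, d=(M4−M3)/(6·3)=-267/1892, b=Δ3−h3·(2M3+M4)/6=5345/5676
seg 4: a=4, c=M4/2=-1355/1892, d=(M5−M4)/(6·2)=1355/11352, b=Δ4−h4·(2M4+M5)/6=1291/2838
t_q=33/4 → seg 3, τ=9/4; S=0+5345/5676·τ+262/473·τ²+-267/1892·τ³=401469/121088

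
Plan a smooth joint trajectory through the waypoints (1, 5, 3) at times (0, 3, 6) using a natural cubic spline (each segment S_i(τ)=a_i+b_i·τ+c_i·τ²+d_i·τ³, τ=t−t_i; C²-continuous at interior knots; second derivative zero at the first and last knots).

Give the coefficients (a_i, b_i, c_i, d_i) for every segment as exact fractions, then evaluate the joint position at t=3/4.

  seg 0: a=1 b=11/6 c=0 d=-1/18
  seg 1: a=5 b=1/3 c=-1/2 d=1/18
S(3/4) = 301/128

Δ: Δ0=4/3, Δ1=-2/3
row 1: diag=12, rhs=-12; c'=1/4, d'=-1
back: M1=-1
M: M0=0, M1=-1, M2=0
seg 0: a=1, c=M0/2=0, d=(M1−M0)/(6·3)=-1/18, b=Δ0−h0·(2M0+M1)/6=11/6
seg 1: a=5, c=M1/2=-1/2, d=(M2−M1)/(6·3)=1/18, b=Δ1−h1·(2M1+M2)/6=1/3
t_q=3/4 → seg 0, τ=3/4; S=1+11/6·τ+0·τ²+-1/18·τ³=301/128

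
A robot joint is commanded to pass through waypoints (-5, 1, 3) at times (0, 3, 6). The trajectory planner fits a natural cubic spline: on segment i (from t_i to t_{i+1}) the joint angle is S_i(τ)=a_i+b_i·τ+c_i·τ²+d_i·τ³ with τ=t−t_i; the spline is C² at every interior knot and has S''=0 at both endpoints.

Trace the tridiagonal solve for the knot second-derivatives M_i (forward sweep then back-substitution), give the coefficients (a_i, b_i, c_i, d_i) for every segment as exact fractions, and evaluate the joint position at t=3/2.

Δ: Δ0=2, Δ1=2/3
row 1: diag=12, rhs=-8; c'=1/4, d'=-2/3
back: M1=-2/3
M: M0=0, M1=-2/3, M2=0
seg 0: a=-5, c=M0/2=0, d=(M1−M0)/(6·3)=-1/27, b=Δ0−h0·(2M0+M1)/6=7/3
seg 1: a=1, c=M1/2=-1/3, d=(M2−M1)/(6·3)=1/27, b=Δ1−h1·(2M1+M2)/6=4/3
t_q=3/2 → seg 0, τ=3/2; S=-5+7/3·τ+0·τ²+-1/27·τ³=-13/8

  seg 0: a=-5 b=7/3 c=0 d=-1/27
  seg 1: a=1 b=4/3 c=-1/3 d=1/27
S(3/2) = -13/8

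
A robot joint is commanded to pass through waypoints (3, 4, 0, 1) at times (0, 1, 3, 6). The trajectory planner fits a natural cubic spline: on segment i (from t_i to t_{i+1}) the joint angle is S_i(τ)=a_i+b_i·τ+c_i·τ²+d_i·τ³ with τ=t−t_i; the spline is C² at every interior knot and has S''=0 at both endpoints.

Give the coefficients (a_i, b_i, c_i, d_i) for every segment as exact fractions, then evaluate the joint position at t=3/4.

Δ: Δ0=1, Δ1=-2, Δ2=1/3
row 1: diag=6, rhs=-18; c'=1/3, d'=-3
row 2: denom=10−2·1/3=28/3; d'=(14−2·-3)/(28/3)=15/7
back: M2=15/7
back: M1=-3−1/3·15/7=-26/7
M: M0=0, M1=-26/7, M2=15/7, M3=0
seg 0: a=3, c=M0/2=0, d=(M1−M0)/(6·1)=-13/21, b=Δ0−h0·(2M0+M1)/6=34/21
seg 1: a=4, c=M1/2=-13/7, d=(M2−M1)/(6·2)=41/84, b=Δ1−h1·(2M1+M2)/6=-5/21
seg 2: a=0, c=M2/2=15/14, d=(M3−M2)/(6·3)=-5/42, b=Δ2−h2·(2M2+M3)/6=-38/21
t_q=3/4 → seg 0, τ=3/4; S=3+34/21·τ+0·τ²+-13/21·τ³=253/64

  seg 0: a=3 b=34/21 c=0 d=-13/21
  seg 1: a=4 b=-5/21 c=-13/7 d=41/84
  seg 2: a=0 b=-38/21 c=15/14 d=-5/42
S(3/4) = 253/64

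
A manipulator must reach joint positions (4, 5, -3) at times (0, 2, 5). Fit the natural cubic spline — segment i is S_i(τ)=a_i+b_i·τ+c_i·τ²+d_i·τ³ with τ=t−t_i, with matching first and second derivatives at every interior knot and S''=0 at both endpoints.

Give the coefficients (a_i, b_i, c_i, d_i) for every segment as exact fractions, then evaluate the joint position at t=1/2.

Δ: Δ0=1/2, Δ1=-8/3
row 1: diag=10, rhs=-19; c'=3/10, d'=-19/10
back: M1=-19/10
M: M0=0, M1=-19/10, M2=0
seg 0: a=4, c=M0/2=0, d=(M1−M0)/(6·2)=-19/120, b=Δ0−h0·(2M0+M1)/6=17/15
seg 1: a=5, c=M1/2=-19/20, d=(M2−M1)/(6·3)=19/180, b=Δ1−h1·(2M1+M2)/6=-23/30
t_q=1/2 → seg 0, τ=1/2; S=4+17/15·τ+0·τ²+-19/120·τ³=291/64

  seg 0: a=4 b=17/15 c=0 d=-19/120
  seg 1: a=5 b=-23/30 c=-19/20 d=19/180
S(1/2) = 291/64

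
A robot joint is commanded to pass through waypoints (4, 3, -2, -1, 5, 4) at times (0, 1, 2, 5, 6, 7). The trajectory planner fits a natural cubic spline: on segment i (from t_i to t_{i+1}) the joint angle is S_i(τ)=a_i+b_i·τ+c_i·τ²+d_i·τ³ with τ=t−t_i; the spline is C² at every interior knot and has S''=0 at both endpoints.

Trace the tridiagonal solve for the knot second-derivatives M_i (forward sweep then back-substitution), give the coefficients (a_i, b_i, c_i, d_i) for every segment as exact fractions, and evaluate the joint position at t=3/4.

  seg 0: a=4 b=322/2451 c=0 d=-2773/2451
  seg 1: a=3 b=-7997/2451 c=-2773/817 d=4061/2451
  seg 2: a=-2 b=-12452/2451 c=1288/817 d=13/171
  seg 3: a=-1 b=15763/2451 c=1847/817 d=-6598/2451
  seg 4: a=5 b=7051/2451 c=-4751/817 d=4751/2451
S(3/4) = 189347/52288

Δ: Δ0=-1, Δ1=-5, Δ2=1/3, Δ3=6, Δ4=-1
row 1: diag=4, rhs=-24; c'=1/4, d'=-6
row 2: denom=8−1·1/4=31/4; d'=(32−1·-6)/(31/4)=152/31
row 3: denom=8−3·12/31=212/31; d'=(34−3·152/31)/(212/31)=299/106
row 4: denom=4−1·31/212=817/212; d'=(-42−1·299/106)/(817/212)=-9502/817
back: M4=-9502/817
back: M3=299/106−31/212·-9502/817=3694/817
back: M2=152/31−12/31·3694/817=2576/817
back: M1=-6−1/4·2576/817=-5546/817
M: M0=0, M1=-5546/817, M2=2576/817, M3=3694/817, M4=-9502/817, M5=0
seg 0: a=4, c=M0/2=0, d=(M1−M0)/(6·1)=-2773/2451, b=Δ0−h0·(2M0+M1)/6=322/2451
seg 1: a=3, c=M1/2=-2773/817, d=(M2−M1)/(6·1)=4061/2451, b=Δ1−h1·(2M1+M2)/6=-7997/2451
seg 2: a=-2, c=M2/2=1288/817, d=(M3−M2)/(6·3)=13/171, b=Δ2−h2·(2M2+M3)/6=-12452/2451
seg 3: a=-1, c=M3/2=1847/817, d=(M4−M3)/(6·1)=-6598/2451, b=Δ3−h3·(2M3+M4)/6=15763/2451
seg 4: a=5, c=M4/2=-4751/817, d=(M5−M4)/(6·1)=4751/2451, b=Δ4−h4·(2M4+M5)/6=7051/2451
t_q=3/4 → seg 0, τ=3/4; S=4+322/2451·τ+0·τ²+-2773/2451·τ³=189347/52288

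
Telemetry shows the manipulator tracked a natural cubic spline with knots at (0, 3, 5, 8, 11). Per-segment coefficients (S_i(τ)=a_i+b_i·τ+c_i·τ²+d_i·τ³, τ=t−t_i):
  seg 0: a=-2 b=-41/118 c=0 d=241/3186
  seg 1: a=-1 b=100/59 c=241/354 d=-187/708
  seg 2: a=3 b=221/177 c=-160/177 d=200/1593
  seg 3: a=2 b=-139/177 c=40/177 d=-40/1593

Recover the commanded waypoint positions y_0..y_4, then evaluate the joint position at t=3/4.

y_0=-2 y_1=-1 y_2=3 y_3=2 y_4=1
S(3/4) = -16831/7552

y_0 = S_0(0) = a_0 = -2
y_1 = S_1(0) = a_1 = -1
y_2 = S_2(0) = a_2 = 3
y_3 = S_3(0) = a_3 = 2
y_4 = S_3(3) = 1
t_q=3/4 is in segment 0 (τ=3/4); S_0(τ)=-16831/7552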